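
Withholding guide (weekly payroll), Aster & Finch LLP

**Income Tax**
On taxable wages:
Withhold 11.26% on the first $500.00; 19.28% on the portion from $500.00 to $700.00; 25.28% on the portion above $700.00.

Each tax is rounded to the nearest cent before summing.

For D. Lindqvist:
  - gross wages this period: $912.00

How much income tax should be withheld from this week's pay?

Income Tax: taxable = $912.00
  $94.86 + 25.28% × ($912.00 − $700.00) = $94.86 + 25.28% × $212.00 = $148.45

$148.45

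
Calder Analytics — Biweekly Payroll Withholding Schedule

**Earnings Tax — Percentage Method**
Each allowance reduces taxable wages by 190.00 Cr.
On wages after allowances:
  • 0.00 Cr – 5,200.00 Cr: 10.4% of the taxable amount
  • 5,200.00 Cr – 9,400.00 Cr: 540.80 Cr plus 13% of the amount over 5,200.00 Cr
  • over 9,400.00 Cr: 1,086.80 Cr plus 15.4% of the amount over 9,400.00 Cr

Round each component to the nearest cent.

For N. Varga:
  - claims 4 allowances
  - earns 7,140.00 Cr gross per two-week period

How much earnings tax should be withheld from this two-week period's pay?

694.20 Cr

Earnings Tax: taxable = 7,140.00 Cr − 4×190.00 Cr = 6,380.00 Cr
  540.80 Cr + 13% × (6,380.00 Cr − 5,200.00 Cr) = 540.80 Cr + 13% × 1,180.00 Cr = 694.20 Cr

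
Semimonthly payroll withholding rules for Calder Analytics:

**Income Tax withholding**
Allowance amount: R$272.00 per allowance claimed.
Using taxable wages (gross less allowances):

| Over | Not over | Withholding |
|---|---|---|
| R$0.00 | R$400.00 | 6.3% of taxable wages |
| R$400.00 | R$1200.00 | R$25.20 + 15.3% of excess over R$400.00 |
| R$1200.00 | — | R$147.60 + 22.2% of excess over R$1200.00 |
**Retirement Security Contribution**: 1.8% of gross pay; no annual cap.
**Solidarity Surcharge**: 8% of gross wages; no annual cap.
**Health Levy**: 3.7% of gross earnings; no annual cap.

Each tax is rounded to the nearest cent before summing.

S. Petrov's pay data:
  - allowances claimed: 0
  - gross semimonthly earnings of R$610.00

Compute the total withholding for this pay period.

Income Tax: taxable = R$610.00
  R$25.20 + 15.3% × (R$610.00 − R$400.00) = R$25.20 + 15.3% × R$210.00 = R$57.33
Retirement Security Contribution: 1.8% × R$610.00 = R$10.98
Solidarity Surcharge: 8% × R$610.00 = R$48.80
Health Levy: 3.7% × R$610.00 = R$22.57
Total: R$57.33 + R$10.98 + R$48.80 + R$22.57 = R$139.68

R$139.68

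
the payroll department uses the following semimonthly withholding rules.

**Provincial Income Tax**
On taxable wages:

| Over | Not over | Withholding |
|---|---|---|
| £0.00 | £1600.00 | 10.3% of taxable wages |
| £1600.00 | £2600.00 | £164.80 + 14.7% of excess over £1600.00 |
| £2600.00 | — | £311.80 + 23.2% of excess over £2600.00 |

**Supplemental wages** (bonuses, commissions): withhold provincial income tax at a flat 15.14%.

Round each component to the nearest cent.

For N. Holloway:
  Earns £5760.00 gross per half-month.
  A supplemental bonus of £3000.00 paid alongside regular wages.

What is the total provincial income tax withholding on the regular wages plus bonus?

£1499.12

Provincial Income Tax: taxable = £5760.00
  £311.80 + 23.2% × (£5760.00 − £2600.00) = £311.80 + 23.2% × £3160.00 = £1044.92
Supplemental (15.14% flat on bonus): 15.14% × £3000.00 = £454.20
Total provincial income tax: £1044.92 + £454.20 = £1499.12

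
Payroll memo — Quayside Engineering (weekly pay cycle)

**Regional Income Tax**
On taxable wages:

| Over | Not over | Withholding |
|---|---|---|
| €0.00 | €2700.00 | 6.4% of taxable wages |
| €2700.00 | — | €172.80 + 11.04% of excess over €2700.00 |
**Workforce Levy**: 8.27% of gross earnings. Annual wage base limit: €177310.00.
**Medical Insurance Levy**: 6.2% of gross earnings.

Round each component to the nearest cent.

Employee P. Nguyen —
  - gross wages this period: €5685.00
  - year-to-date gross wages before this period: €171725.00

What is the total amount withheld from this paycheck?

€1316.69

Regional Income Tax: taxable = €5685.00
  €172.80 + 11.04% × (€5685.00 − €2700.00) = €172.80 + 11.04% × €2985.00 = €502.34
Workforce Levy: cap €177310.00 − YTD €171725.00 = €5585.00 subject; 8.27% × €5585.00 = €461.88
Medical Insurance Levy: 6.2% × €5685.00 = €352.47
Total: €502.34 + €461.88 + €352.47 = €1316.69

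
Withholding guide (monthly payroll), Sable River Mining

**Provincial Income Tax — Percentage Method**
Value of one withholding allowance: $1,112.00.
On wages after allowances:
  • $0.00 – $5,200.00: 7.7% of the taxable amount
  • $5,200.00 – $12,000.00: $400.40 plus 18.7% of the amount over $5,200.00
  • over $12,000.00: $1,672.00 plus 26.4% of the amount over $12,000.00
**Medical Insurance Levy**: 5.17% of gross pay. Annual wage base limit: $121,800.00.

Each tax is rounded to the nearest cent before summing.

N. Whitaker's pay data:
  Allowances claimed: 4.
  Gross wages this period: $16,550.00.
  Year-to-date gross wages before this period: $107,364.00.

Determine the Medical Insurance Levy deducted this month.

Medical Insurance Levy: cap $121,800.00 − YTD $107,364.00 = $14,436.00 subject; 5.17% × $14,436.00 = $746.34

$746.34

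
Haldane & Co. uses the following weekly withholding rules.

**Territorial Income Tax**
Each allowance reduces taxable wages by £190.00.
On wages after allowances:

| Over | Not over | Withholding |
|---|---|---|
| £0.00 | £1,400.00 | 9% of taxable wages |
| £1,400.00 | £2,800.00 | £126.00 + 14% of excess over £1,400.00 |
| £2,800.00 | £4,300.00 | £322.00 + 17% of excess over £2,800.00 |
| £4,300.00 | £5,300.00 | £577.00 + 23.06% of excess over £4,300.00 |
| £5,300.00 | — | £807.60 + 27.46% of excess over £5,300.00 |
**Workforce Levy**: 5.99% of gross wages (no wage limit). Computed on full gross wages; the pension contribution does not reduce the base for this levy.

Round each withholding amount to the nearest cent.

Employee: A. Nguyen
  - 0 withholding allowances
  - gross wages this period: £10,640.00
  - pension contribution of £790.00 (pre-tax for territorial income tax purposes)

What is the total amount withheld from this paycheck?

Territorial Income Tax: taxable = £10,640.00 − £790.00 = £9,850.00
  £807.60 + 27.46% × (£9,850.00 − £5,300.00) = £807.60 + 27.46% × £4,550.00 = £2,057.03
Workforce Levy: 5.99% × £10,640.00 = £637.34
Total: £2,057.03 + £637.34 = £2,694.37

£2,694.37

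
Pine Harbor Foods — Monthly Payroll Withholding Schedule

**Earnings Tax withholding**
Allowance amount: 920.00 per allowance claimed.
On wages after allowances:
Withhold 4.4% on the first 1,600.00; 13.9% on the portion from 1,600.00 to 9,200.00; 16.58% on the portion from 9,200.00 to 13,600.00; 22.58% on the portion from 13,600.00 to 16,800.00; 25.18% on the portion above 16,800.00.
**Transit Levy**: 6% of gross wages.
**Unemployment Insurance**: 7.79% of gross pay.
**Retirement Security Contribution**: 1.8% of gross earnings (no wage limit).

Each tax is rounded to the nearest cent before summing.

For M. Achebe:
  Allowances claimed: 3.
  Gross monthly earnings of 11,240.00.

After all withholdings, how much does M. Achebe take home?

8,460.96

Earnings Tax: taxable = 11,240.00 − 3×920.00 = 8,480.00
  70.40 + 13.9% × (8,480.00 − 1,600.00) = 70.40 + 13.9% × 6,880.00 = 1,026.72
Transit Levy: 6% × 11,240.00 = 674.40
Unemployment Insurance: 7.79% × 11,240.00 = 875.60
Retirement Security Contribution: 1.8% × 11,240.00 = 202.32
Total withheld: 1,026.72 + 674.40 + 875.60 + 202.32 = 2,779.04
Net pay: 11,240.00 − 2,779.04 = 8,460.96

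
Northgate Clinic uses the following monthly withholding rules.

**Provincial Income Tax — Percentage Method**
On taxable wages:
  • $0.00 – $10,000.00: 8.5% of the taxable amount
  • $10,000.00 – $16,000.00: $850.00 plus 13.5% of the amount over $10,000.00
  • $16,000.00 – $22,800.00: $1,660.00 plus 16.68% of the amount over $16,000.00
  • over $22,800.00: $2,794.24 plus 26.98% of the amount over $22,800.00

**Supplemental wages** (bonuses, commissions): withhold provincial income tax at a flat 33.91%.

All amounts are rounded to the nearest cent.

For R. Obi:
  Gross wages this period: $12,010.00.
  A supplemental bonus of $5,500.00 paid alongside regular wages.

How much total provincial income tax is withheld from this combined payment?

$2,986.40

Provincial Income Tax: taxable = $12,010.00
  $850.00 + 13.5% × ($12,010.00 − $10,000.00) = $850.00 + 13.5% × $2,010.00 = $1,121.35
Supplemental (33.91% flat on bonus): 33.91% × $5,500.00 = $1,865.05
Total provincial income tax: $1,121.35 + $1,865.05 = $2,986.40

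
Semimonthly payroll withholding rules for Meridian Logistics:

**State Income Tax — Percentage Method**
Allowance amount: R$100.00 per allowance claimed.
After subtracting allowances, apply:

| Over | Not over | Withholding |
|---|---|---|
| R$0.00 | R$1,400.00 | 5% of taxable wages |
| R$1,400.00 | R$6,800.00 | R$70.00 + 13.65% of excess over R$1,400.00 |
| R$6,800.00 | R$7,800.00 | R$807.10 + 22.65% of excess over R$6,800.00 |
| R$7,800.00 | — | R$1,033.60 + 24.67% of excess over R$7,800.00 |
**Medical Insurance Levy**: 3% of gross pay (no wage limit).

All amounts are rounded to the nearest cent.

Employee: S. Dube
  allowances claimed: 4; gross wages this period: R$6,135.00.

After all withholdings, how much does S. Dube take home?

State Income Tax: taxable = R$6,135.00 − 4×R$100.00 = R$5,735.00
  R$70.00 + 13.65% × (R$5,735.00 − R$1,400.00) = R$70.00 + 13.65% × R$4,335.00 = R$661.73
Medical Insurance Levy: 3% × R$6,135.00 = R$184.05
Total withheld: R$661.73 + R$184.05 = R$845.78
Net pay: R$6,135.00 − R$845.78 = R$5,289.22

R$5,289.22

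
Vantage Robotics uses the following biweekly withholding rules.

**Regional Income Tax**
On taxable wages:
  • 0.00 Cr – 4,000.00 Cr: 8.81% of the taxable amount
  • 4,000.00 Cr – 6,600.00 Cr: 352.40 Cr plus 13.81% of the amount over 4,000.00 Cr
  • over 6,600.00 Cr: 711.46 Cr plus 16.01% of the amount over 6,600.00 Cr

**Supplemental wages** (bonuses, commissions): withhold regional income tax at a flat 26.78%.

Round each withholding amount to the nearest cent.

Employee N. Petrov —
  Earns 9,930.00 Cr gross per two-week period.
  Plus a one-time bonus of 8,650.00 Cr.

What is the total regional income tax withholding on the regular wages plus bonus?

Regional Income Tax: taxable = 9,930.00 Cr
  711.46 Cr + 16.01% × (9,930.00 Cr − 6,600.00 Cr) = 711.46 Cr + 16.01% × 3,330.00 Cr = 1,244.59 Cr
Supplemental (26.78% flat on bonus): 26.78% × 8,650.00 Cr = 2,316.47 Cr
Total regional income tax: 1,244.59 Cr + 2,316.47 Cr = 3,561.06 Cr

3,561.06 Cr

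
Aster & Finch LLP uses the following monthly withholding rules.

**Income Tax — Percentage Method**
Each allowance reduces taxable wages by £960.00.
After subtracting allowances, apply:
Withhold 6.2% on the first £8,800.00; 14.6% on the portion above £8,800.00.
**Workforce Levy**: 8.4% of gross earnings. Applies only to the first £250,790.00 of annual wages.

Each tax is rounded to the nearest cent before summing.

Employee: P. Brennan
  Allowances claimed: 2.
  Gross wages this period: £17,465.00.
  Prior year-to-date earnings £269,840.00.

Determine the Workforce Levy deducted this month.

Workforce Levy: YTD £269,840.00 ≥ cap £250,790.00 → £0.00

£0.00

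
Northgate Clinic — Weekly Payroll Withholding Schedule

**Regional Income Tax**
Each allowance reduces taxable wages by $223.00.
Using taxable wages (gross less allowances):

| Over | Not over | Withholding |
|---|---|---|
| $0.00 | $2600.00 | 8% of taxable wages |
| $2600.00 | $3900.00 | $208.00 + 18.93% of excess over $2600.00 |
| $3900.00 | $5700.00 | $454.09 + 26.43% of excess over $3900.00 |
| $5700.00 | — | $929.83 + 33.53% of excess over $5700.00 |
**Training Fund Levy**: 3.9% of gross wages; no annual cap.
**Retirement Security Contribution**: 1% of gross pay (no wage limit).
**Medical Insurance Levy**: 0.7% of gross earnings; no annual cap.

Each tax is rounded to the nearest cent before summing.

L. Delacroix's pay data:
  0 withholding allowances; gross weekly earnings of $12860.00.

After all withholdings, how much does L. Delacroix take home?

Regional Income Tax: taxable = $12860.00
  $929.83 + 33.53% × ($12860.00 − $5700.00) = $929.83 + 33.53% × $7160.00 = $3330.58
Training Fund Levy: 3.9% × $12860.00 = $501.54
Retirement Security Contribution: 1% × $12860.00 = $128.60
Medical Insurance Levy: 0.7% × $12860.00 = $90.02
Total withheld: $3330.58 + $501.54 + $128.60 + $90.02 = $4050.74
Net pay: $12860.00 − $4050.74 = $8809.26

$8809.26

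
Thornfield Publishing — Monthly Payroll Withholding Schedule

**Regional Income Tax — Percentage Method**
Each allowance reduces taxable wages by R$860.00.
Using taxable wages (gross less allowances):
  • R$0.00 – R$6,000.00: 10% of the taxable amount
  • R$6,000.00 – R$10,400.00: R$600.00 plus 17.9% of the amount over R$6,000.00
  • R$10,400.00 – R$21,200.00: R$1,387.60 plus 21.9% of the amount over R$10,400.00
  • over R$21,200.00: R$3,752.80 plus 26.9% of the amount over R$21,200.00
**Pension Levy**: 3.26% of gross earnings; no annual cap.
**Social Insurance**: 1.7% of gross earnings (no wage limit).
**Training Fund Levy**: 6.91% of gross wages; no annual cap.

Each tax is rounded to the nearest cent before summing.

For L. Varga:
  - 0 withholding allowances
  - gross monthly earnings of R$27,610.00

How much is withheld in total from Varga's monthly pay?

Regional Income Tax: taxable = R$27,610.00
  R$3,752.80 + 26.9% × (R$27,610.00 − R$21,200.00) = R$3,752.80 + 26.9% × R$6,410.00 = R$5,477.09
Pension Levy: 3.26% × R$27,610.00 = R$900.09
Social Insurance: 1.7% × R$27,610.00 = R$469.37
Training Fund Levy: 6.91% × R$27,610.00 = R$1,907.85
Total: R$5,477.09 + R$900.09 + R$469.37 + R$1,907.85 = R$8,754.40

R$8,754.40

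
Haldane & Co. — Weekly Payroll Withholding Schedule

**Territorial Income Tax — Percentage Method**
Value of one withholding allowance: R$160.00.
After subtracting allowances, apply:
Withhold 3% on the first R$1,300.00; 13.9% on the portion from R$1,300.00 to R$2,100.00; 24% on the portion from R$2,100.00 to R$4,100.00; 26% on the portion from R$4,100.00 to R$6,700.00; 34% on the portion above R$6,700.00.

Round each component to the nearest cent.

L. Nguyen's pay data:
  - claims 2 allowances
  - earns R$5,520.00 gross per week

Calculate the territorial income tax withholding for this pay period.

Territorial Income Tax: taxable = R$5,520.00 − 2×R$160.00 = R$5,200.00
  R$630.20 + 26% × (R$5,200.00 − R$4,100.00) = R$630.20 + 26% × R$1,100.00 = R$916.20

R$916.20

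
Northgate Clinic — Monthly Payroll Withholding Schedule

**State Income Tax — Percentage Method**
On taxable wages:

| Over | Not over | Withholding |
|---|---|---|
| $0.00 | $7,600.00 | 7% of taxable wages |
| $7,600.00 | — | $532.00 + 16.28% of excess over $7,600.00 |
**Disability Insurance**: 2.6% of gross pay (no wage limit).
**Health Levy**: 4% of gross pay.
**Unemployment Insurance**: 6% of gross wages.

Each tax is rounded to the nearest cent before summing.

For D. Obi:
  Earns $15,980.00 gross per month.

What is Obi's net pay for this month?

State Income Tax: taxable = $15,980.00
  $532.00 + 16.28% × ($15,980.00 − $7,600.00) = $532.00 + 16.28% × $8,380.00 = $1,896.26
Disability Insurance: 2.6% × $15,980.00 = $415.48
Health Levy: 4% × $15,980.00 = $639.20
Unemployment Insurance: 6% × $15,980.00 = $958.80
Total withheld: $1,896.26 + $415.48 + $639.20 + $958.80 = $3,909.74
Net pay: $15,980.00 − $3,909.74 = $12,070.26

$12,070.26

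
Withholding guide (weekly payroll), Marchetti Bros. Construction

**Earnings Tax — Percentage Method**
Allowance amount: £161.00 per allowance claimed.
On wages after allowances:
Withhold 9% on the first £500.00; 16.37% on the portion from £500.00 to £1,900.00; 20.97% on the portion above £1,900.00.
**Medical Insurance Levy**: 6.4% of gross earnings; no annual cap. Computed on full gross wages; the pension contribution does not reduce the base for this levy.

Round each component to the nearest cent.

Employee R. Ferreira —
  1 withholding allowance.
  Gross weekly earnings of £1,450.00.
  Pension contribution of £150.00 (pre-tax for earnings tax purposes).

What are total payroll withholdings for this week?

£242.40

Earnings Tax: taxable = £1,450.00 − £150.00 − 1×£161.00 = £1,139.00
  £45.00 + 16.37% × (£1,139.00 − £500.00) = £45.00 + 16.37% × £639.00 = £149.60
Medical Insurance Levy: 6.4% × £1,450.00 = £92.80
Total: £149.60 + £92.80 = £242.40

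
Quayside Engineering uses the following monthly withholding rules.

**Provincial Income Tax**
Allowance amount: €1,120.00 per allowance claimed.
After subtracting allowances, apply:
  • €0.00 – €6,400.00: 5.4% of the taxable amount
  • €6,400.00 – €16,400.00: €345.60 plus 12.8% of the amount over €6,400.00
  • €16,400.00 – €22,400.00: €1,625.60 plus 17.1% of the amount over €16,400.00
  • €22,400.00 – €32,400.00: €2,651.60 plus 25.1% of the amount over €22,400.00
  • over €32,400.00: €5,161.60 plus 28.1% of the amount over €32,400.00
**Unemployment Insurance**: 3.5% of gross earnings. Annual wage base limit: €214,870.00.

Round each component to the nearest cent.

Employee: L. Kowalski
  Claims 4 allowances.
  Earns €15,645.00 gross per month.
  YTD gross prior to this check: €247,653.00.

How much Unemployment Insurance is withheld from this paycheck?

€0.00

Unemployment Insurance: YTD €247,653.00 ≥ cap €214,870.00 → €0.00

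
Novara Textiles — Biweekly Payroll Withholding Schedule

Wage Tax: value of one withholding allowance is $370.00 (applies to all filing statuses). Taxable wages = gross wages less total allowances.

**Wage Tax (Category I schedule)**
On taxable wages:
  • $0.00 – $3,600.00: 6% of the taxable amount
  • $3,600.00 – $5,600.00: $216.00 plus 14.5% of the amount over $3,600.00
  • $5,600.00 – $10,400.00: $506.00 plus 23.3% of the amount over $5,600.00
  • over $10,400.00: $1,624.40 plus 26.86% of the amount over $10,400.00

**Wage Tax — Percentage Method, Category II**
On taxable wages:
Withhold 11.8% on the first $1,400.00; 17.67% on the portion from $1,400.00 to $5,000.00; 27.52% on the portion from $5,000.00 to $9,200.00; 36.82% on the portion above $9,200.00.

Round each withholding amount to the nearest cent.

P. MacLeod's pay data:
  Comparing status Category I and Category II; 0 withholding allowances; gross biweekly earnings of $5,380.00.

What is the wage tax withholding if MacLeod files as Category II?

Wage Tax (Category II): taxable = $5,380.00
  $801.32 + 27.52% × ($5,380.00 − $5,000.00) = $801.32 + 27.52% × $380.00 = $905.90

$905.90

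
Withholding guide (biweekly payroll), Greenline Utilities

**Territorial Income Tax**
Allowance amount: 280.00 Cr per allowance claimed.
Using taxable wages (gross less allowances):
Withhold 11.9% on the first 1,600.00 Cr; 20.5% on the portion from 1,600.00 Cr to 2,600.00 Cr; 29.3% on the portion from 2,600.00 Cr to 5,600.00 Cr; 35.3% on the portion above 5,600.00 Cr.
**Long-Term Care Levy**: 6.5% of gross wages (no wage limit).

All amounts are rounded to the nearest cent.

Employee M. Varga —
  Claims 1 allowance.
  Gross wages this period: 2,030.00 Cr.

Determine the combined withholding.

353.10 Cr

Territorial Income Tax: taxable = 2,030.00 Cr − 1×280.00 Cr = 1,750.00 Cr
  190.40 Cr + 20.5% × (1,750.00 Cr − 1,600.00 Cr) = 190.40 Cr + 20.5% × 150.00 Cr = 221.15 Cr
Long-Term Care Levy: 6.5% × 2,030.00 Cr = 131.95 Cr
Total: 221.15 Cr + 131.95 Cr = 353.10 Cr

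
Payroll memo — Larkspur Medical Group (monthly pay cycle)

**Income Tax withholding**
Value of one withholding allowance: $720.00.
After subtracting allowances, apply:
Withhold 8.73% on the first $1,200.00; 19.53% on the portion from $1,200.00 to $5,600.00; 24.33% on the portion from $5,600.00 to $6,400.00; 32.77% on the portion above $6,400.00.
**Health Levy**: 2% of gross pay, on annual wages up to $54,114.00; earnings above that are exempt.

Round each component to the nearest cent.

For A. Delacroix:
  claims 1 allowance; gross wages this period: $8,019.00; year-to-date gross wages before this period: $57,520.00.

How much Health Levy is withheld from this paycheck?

Health Levy: YTD $57,520.00 ≥ cap $54,114.00 → $0.00

$0.00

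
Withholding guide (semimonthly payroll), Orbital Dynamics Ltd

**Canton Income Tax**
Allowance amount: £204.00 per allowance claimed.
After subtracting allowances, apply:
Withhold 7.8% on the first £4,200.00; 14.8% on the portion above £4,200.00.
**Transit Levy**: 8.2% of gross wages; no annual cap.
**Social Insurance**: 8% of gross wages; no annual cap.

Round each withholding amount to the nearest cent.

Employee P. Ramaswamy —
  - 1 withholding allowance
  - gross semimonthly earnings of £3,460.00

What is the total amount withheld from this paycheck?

£814.49

Canton Income Tax: taxable = £3,460.00 − 1×£204.00 = £3,256.00
  7.8% × £3,256.00 = £253.97
Transit Levy: 8.2% × £3,460.00 = £283.72
Social Insurance: 8% × £3,460.00 = £276.80
Total: £253.97 + £283.72 + £276.80 = £814.49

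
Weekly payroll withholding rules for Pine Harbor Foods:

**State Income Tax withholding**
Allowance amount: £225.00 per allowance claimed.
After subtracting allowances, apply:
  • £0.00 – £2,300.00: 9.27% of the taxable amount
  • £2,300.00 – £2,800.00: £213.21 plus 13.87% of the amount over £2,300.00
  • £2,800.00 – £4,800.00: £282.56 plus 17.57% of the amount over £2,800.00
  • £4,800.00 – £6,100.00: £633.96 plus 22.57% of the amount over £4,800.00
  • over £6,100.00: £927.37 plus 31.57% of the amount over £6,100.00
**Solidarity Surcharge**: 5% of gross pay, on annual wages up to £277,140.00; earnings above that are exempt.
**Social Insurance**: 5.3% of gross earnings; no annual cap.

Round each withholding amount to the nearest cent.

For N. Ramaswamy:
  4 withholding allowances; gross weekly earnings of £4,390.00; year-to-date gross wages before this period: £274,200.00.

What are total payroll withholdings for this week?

State Income Tax: taxable = £4,390.00 − 4×£225.00 = £3,490.00
  £282.56 + 17.57% × (£3,490.00 − £2,800.00) = £282.56 + 17.57% × £690.00 = £403.79
Solidarity Surcharge: cap £277,140.00 − YTD £274,200.00 = £2,940.00 subject; 5% × £2,940.00 = £147.00
Social Insurance: 5.3% × £4,390.00 = £232.67
Total: £403.79 + £147.00 + £232.67 = £783.46

£783.46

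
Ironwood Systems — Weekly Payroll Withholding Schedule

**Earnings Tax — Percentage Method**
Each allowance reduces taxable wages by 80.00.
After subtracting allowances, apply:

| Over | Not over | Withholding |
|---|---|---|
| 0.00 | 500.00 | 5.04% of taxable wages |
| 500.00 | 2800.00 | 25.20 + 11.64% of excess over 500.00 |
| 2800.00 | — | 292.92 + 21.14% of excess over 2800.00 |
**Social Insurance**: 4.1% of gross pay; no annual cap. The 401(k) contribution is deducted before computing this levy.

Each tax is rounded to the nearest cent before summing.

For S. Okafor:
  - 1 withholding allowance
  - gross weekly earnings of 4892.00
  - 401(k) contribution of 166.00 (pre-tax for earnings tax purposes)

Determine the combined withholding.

Earnings Tax: taxable = 4892.00 − 166.00 − 1×80.00 = 4646.00
  292.92 + 21.14% × (4646.00 − 2800.00) = 292.92 + 21.14% × 1846.00 = 683.16
Social Insurance: 4.1% × 4726.00 = 193.77
Total: 683.16 + 193.77 = 876.93

876.93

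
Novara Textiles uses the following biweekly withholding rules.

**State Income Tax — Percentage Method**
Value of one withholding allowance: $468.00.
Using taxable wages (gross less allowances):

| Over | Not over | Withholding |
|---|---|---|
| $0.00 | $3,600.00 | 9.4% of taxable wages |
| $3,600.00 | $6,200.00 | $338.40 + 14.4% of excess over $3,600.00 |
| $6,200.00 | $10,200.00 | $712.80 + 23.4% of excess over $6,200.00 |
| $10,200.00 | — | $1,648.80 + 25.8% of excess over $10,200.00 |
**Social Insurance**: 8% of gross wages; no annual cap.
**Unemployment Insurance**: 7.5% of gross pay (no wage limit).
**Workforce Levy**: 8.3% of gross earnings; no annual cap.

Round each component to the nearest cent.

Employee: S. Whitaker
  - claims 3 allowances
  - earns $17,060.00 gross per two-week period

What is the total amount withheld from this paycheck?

$7,116.73

State Income Tax: taxable = $17,060.00 − 3×$468.00 = $15,656.00
  $1,648.80 + 25.8% × ($15,656.00 − $10,200.00) = $1,648.80 + 25.8% × $5,456.00 = $3,056.45
Social Insurance: 8% × $17,060.00 = $1,364.80
Unemployment Insurance: 7.5% × $17,060.00 = $1,279.50
Workforce Levy: 8.3% × $17,060.00 = $1,415.98
Total: $3,056.45 + $1,364.80 + $1,279.50 + $1,415.98 = $7,116.73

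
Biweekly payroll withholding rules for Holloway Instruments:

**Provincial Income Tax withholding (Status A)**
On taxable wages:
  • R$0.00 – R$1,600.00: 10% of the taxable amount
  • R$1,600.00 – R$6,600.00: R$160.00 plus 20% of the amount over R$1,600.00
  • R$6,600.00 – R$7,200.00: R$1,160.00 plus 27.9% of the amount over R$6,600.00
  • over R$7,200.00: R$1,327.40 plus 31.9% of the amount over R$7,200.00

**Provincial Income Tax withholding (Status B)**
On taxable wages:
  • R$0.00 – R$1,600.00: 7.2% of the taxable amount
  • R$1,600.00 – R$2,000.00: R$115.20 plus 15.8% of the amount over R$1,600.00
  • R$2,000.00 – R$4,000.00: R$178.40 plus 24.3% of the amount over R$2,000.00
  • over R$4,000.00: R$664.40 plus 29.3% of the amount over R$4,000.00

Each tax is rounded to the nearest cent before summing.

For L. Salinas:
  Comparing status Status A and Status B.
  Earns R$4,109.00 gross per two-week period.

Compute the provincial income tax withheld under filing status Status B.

R$696.34

Provincial Income Tax (Status B): taxable = R$4,109.00
  R$664.40 + 29.3% × (R$4,109.00 − R$4,000.00) = R$664.40 + 29.3% × R$109.00 = R$696.34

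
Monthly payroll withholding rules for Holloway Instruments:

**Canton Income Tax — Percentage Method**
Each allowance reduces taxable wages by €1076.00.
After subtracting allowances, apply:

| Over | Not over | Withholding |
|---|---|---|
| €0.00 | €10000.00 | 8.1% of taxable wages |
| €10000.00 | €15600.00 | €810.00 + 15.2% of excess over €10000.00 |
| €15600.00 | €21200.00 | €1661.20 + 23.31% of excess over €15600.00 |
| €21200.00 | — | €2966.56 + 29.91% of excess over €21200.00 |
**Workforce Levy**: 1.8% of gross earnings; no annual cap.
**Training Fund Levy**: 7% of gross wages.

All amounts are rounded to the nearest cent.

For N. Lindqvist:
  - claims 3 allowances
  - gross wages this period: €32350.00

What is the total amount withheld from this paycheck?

Canton Income Tax: taxable = €32350.00 − 3×€1076.00 = €29122.00
  €2966.56 + 29.91% × (€29122.00 − €21200.00) = €2966.56 + 29.91% × €7922.00 = €5336.03
Workforce Levy: 1.8% × €32350.00 = €582.30
Training Fund Levy: 7% × €32350.00 = €2264.50
Total: €5336.03 + €582.30 + €2264.50 = €8182.83

€8182.83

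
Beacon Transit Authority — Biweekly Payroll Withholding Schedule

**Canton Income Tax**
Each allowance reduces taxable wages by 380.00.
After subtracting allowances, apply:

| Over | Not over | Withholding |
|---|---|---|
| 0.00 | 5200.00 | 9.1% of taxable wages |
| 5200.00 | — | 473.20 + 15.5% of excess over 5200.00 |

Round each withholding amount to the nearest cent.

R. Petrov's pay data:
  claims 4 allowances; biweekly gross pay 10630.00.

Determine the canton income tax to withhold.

1079.25

Canton Income Tax: taxable = 10630.00 − 4×380.00 = 9110.00
  473.20 + 15.5% × (9110.00 − 5200.00) = 473.20 + 15.5% × 3910.00 = 1079.25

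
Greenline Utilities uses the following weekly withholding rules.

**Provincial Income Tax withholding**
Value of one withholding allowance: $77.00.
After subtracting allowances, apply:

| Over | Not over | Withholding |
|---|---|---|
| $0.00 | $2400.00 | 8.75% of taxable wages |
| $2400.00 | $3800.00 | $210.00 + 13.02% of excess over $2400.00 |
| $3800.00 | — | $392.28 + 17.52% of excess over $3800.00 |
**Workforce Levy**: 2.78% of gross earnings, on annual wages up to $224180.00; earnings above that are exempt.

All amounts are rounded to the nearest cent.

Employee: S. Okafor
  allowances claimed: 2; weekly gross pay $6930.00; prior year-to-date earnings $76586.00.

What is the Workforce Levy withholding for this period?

$192.65

Workforce Levy: 2.78% × $6930.00 = $192.65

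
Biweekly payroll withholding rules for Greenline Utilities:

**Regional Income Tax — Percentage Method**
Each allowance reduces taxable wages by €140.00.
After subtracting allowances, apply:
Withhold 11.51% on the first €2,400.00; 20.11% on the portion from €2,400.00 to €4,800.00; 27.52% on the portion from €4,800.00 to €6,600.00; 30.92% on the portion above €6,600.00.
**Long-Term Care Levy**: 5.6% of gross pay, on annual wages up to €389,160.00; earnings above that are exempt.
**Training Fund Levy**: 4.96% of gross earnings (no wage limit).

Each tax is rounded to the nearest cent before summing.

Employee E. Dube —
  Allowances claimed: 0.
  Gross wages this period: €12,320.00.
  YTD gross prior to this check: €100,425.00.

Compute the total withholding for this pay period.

Regional Income Tax: taxable = €12,320.00
  €1,254.24 + 30.92% × (€12,320.00 − €6,600.00) = €1,254.24 + 30.92% × €5,720.00 = €3,022.86
Long-Term Care Levy: 5.6% × €12,320.00 = €689.92
Training Fund Levy: 4.96% × €12,320.00 = €611.07
Total: €3,022.86 + €689.92 + €611.07 = €4,323.85

€4,323.85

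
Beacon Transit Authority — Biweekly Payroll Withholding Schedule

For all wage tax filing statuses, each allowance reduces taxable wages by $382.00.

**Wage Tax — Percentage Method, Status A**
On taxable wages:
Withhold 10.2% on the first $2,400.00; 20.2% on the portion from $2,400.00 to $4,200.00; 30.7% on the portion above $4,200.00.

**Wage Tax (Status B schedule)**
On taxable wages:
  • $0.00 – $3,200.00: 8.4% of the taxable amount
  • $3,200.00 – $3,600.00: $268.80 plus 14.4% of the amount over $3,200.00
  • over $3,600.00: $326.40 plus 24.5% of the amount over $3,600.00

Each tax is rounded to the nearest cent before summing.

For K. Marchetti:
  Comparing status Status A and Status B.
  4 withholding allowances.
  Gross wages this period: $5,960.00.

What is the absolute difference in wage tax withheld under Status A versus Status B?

$149.38

Wage Tax (Status A): taxable = $5,960.00 − 4×$382.00 = $4,432.00
  $608.40 + 30.7% × ($4,432.00 − $4,200.00) = $608.40 + 30.7% × $232.00 = $679.62
Wage Tax (Status B): taxable = $5,960.00 − 4×$382.00 = $4,432.00
  $326.40 + 24.5% × ($4,432.00 − $3,600.00) = $326.40 + 24.5% × $832.00 = $530.24
Difference: |$679.62 − $530.24| = $149.38 (higher under Status A)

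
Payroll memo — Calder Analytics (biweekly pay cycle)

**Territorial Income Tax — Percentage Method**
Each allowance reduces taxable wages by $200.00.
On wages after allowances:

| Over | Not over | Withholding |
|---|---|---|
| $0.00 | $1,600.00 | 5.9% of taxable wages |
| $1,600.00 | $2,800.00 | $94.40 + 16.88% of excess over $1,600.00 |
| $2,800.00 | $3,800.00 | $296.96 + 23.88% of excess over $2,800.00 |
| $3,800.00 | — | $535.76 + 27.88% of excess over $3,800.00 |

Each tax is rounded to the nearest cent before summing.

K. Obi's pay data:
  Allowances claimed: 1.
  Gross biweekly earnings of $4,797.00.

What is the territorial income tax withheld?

$757.96

Territorial Income Tax: taxable = $4,797.00 − 1×$200.00 = $4,597.00
  $535.76 + 27.88% × ($4,597.00 − $3,800.00) = $535.76 + 27.88% × $797.00 = $757.96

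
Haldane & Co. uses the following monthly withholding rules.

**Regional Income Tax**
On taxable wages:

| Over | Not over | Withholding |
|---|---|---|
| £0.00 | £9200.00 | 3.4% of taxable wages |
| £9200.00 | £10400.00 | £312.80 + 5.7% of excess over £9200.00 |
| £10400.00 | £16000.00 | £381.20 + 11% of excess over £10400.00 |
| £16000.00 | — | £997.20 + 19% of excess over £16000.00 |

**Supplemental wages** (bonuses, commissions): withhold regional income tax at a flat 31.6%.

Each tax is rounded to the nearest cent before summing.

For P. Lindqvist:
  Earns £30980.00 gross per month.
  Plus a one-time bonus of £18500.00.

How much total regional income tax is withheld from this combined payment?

Regional Income Tax: taxable = £30980.00
  £997.20 + 19% × (£30980.00 − £16000.00) = £997.20 + 19% × £14980.00 = £3843.40
Supplemental (31.6% flat on bonus): 31.6% × £18500.00 = £5846.00
Total regional income tax: £3843.40 + £5846.00 = £9689.40

£9689.40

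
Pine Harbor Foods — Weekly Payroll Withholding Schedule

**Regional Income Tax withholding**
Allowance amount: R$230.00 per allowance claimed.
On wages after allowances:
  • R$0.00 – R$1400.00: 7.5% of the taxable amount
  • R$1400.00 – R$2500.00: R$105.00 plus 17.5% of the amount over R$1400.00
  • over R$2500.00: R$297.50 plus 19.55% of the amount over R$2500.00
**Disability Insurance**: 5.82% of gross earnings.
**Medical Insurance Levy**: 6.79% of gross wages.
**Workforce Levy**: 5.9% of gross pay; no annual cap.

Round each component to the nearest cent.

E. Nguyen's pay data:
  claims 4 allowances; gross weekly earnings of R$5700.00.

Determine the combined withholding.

R$1798.31

Regional Income Tax: taxable = R$5700.00 − 4×R$230.00 = R$4780.00
  R$297.50 + 19.55% × (R$4780.00 − R$2500.00) = R$297.50 + 19.55% × R$2280.00 = R$743.24
Disability Insurance: 5.82% × R$5700.00 = R$331.74
Medical Insurance Levy: 6.79% × R$5700.00 = R$387.03
Workforce Levy: 5.9% × R$5700.00 = R$336.30
Total: R$743.24 + R$331.74 + R$387.03 + R$336.30 = R$1798.31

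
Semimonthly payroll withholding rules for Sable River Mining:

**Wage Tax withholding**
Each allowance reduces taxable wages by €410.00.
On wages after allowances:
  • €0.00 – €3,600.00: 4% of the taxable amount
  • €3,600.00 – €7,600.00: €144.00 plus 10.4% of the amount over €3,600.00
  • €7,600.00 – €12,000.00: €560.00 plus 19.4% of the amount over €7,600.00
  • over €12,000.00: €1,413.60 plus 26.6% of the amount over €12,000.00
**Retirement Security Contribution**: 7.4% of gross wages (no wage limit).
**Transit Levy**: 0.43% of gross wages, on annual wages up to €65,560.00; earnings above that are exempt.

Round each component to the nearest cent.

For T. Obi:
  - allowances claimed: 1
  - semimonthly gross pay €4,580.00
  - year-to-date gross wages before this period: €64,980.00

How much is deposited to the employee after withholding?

€4,035.31

Wage Tax: taxable = €4,580.00 − 1×€410.00 = €4,170.00
  €144.00 + 10.4% × (€4,170.00 − €3,600.00) = €144.00 + 10.4% × €570.00 = €203.28
Retirement Security Contribution: 7.4% × €4,580.00 = €338.92
Transit Levy: cap €65,560.00 − YTD €64,980.00 = €580.00 subject; 0.43% × €580.00 = €2.49
Total withheld: €203.28 + €338.92 + €2.49 = €544.69
Net pay: €4,580.00 − €544.69 = €4,035.31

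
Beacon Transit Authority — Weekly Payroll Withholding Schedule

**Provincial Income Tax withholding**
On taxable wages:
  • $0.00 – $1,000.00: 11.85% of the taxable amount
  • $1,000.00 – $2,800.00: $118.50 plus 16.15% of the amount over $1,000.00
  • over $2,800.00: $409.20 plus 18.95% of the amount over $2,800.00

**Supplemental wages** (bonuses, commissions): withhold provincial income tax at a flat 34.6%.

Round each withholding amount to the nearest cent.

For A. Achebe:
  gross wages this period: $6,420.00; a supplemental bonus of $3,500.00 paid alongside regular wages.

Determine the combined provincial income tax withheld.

Provincial Income Tax: taxable = $6,420.00
  $409.20 + 18.95% × ($6,420.00 − $2,800.00) = $409.20 + 18.95% × $3,620.00 = $1,095.19
Supplemental (34.6% flat on bonus): 34.6% × $3,500.00 = $1,211.00
Total provincial income tax: $1,095.19 + $1,211.00 = $2,306.19

$2,306.19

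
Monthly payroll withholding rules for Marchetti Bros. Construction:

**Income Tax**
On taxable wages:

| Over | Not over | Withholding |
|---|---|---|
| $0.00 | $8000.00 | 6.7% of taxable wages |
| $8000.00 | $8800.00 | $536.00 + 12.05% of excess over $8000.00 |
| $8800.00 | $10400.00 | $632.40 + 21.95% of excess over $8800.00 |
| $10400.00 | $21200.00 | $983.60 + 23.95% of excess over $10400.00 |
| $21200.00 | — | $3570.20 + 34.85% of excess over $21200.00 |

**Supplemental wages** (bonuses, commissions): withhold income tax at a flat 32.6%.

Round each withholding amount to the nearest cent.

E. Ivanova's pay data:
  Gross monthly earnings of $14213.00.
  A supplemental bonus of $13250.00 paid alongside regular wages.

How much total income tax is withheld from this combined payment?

Income Tax: taxable = $14213.00
  $983.60 + 23.95% × ($14213.00 − $10400.00) = $983.60 + 23.95% × $3813.00 = $1896.81
Supplemental (32.6% flat on bonus): 32.6% × $13250.00 = $4319.50
Total income tax: $1896.81 + $4319.50 = $6216.31

$6216.31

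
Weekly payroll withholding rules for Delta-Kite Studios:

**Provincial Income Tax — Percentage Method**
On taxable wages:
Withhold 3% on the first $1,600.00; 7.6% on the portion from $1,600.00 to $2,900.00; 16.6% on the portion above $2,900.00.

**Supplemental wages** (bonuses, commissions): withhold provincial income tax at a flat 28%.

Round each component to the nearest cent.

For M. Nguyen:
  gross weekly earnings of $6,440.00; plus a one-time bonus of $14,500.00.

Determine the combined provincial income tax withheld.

$4,794.44

Provincial Income Tax: taxable = $6,440.00
  $146.80 + 16.6% × ($6,440.00 − $2,900.00) = $146.80 + 16.6% × $3,540.00 = $734.44
Supplemental (28% flat on bonus): 28% × $14,500.00 = $4,060.00
Total provincial income tax: $734.44 + $4,060.00 = $4,794.44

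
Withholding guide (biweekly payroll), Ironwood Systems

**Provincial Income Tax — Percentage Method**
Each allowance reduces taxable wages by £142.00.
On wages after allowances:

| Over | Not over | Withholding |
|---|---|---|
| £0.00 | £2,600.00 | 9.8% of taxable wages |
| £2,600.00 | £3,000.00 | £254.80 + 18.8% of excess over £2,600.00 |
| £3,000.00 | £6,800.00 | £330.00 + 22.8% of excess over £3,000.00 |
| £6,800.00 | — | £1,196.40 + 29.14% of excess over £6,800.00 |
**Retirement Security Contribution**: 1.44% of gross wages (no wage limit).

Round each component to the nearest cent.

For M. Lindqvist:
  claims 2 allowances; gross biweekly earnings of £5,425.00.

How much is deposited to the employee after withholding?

Provincial Income Tax: taxable = £5,425.00 − 2×£142.00 = £5,141.00
  £330.00 + 22.8% × (£5,141.00 − £3,000.00) = £330.00 + 22.8% × £2,141.00 = £818.15
Retirement Security Contribution: 1.44% × £5,425.00 = £78.12
Total withheld: £818.15 + £78.12 = £896.27
Net pay: £5,425.00 − £896.27 = £4,528.73

£4,528.73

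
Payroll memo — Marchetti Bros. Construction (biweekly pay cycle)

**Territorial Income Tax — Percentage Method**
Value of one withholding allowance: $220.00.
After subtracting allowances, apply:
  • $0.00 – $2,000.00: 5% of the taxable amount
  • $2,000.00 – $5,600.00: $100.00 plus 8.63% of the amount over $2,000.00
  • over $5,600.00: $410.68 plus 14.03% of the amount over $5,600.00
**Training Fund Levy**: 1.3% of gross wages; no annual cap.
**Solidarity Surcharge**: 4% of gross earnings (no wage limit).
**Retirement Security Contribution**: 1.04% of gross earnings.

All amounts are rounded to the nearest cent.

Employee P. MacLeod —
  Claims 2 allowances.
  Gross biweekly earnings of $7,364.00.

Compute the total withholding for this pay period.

$1,063.32

Territorial Income Tax: taxable = $7,364.00 − 2×$220.00 = $6,924.00
  $410.68 + 14.03% × ($6,924.00 − $5,600.00) = $410.68 + 14.03% × $1,324.00 = $596.44
Training Fund Levy: 1.3% × $7,364.00 = $95.73
Solidarity Surcharge: 4% × $7,364.00 = $294.56
Retirement Security Contribution: 1.04% × $7,364.00 = $76.59
Total: $596.44 + $95.73 + $294.56 + $76.59 = $1,063.32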